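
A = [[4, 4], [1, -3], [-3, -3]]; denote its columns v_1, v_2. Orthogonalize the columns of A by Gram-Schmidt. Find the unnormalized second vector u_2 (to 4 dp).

q_1 = v_1/‖v_1‖ = (4, 1, -3)/5.0990 = (0.7845, 0.1961, -0.5883).
r_{12} = q_1·v_2 = 4.3146.
u_2 = v_2 − 4.3146·q_1 = (0.6154, -3.8462, -0.4615).

u_2 = (0.6154, -3.8462, -0.4615)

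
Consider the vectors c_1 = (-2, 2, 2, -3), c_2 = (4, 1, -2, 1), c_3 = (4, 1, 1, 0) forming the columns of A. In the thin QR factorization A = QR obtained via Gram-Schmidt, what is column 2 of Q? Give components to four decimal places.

e_2 = (0.7394, 0.5992, -0.2040, -0.2295)

c_1 = (-2, 2, 2, -3); ‖c_1‖ = 4.5826, so e_1 = (-0.4364, 0.4364, 0.4364, -0.6547).
e_1·c_2 = (-0.4364)·4 + 0.4364·1 + 0.4364·(-2) + (-0.6547)·1 = -2.8368.
u_2 = c_2 + 2.8368·e_1 = (2.7619, 2.2381, -0.7619, -0.8571).
‖u_2‖ = 3.7353, so e_2 = (0.7394, 0.5992, -0.2040, -0.2295).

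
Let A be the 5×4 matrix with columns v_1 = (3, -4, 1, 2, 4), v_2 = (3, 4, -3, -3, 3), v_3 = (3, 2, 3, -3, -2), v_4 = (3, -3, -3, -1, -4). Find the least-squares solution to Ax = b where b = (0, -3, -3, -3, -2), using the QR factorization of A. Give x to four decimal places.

x = (-0.1505, 0.0752, -0.2223, 0.6895)

v_1 = (3, -4, 1, 2, 4); ‖v_1‖ = 6.7823, so e_1 = (0.4423, -0.5898, 0.1474, 0.2949, 0.5898).
e_1·v_2 = 0.4423·3 + (-0.5898)·4 + 0.1474·(-3) + 0.2949·(-3) + 0.5898·3 = -0.5898.
u_2 = v_2 + 0.5898·e_1 = (3.2609, 3.6522, -2.9130, -2.8261, 3.3478).
‖u_2‖ = 7.1869, so e_2 = (0.4537, 0.5082, -0.4053, -0.3932, 0.4658).
e_1·v_3 = 0.4423·3 + (-0.5898)·2 + 0.1474·3 + 0.2949·(-3) + 0.5898·(-2) = -1.4744; e_2·v_3 = 0.4537·3 + 0.5082·2 + (-0.4053)·3 + (-0.3932)·(-3) + 0.4658·(-2) = 1.4096.
u_3 = v_3 + 1.4744·e_1 − 1.4096·e_2 = (3.0126, 0.4141, 3.7887, -2.0109, -1.7870).
‖u_3‖ = 5.5533, so e_3 = (0.5425, 0.0746, 0.6822, -0.3621, -0.3218).
e_1·v_4 = 0.4423·3 + (-0.5898)·(-3) + 0.1474·(-3) + 0.2949·(-1) + 0.5898·(-4) = 0.0000; e_2·v_4 = 0.4537·3 + 0.5082·(-3) + (-0.4053)·(-3) + (-0.3932)·(-1) + 0.4658·(-4) = -0.4174; e_3·v_4 = 0.5425·3 + 0.0746·(-3) + 0.6822·(-3) + (-0.3621)·(-1) + (-0.3218)·(-4) = 1.0063.
u_4 = v_4 + 0.0000·e_1 + 0.4174·e_2 − 1.0063·e_3 = (2.6435, -2.8629, -3.8557, -0.7997, -3.4817).
‖u_4‖ = 6.5432, so e_4 = (0.4040, -0.4375, -0.5893, -0.1222, -0.5321).
Qᵀb = (-0.7372, -0.0605, -0.5405, 4.5114).
Back-substitute: x_4 = 4.5114/6.5432 = 0.6895.
x_3 = (-0.5405 − 1.0063·0.6895)/5.5533 = -0.2223.
x_2 = (-0.0605 − 1.4096·(-0.2223) + 0.4174·0.6895)/7.1869 = 0.0752.
x_1 = (-0.7372 + 0.5898·0.0752 + 1.4744·(-0.2223) + 0.0000·0.6895)/6.7823 = -0.1505.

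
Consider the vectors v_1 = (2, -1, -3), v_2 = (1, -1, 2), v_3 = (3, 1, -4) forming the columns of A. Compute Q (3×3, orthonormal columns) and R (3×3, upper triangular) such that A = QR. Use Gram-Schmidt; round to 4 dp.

v_1 = (2, -1, -3); ‖v_1‖ = 3.7417, so e_1 = (0.5345, -0.2673, -0.8018).
e_1·v_2 = 0.5345·1 + (-0.2673)·(-1) + (-0.8018)·2 = -0.8018.
u_2 = v_2 + 0.8018·e_1 = (1.4286, -1.2143, 1.3571).
‖u_2‖ = 2.3146, so e_2 = (0.6172, -0.5246, 0.5864).
e_1·v_3 = 0.5345·3 + (-0.2673)·1 + (-0.8018)·(-4) = 4.5434; e_2·v_3 = 0.6172·3 + (-0.5246)·1 + 0.5864·(-4) = -1.0184.
u_3 = v_3 − 4.5434·e_1 + 1.0184·e_2 = (1.2000, 1.6800, 0.2400).
‖u_3‖ = 2.0785, so e_3 = (0.5774, 0.8083, 0.1155).

Q = [[0.5345, 0.6172, 0.5774], [-0.2673, -0.5246, 0.8083], [-0.8018, 0.5864, 0.1155]], R = [[3.7417, -0.8018, 4.5434], [0.0000, 2.3146, -1.0184], [0.0000, 0.0000, 2.0785]]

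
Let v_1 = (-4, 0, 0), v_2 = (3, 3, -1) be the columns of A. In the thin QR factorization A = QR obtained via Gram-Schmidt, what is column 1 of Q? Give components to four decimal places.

q_1 = (-1.0000, 0.0000, 0.0000)

v_1 = (-4, 0, 0); ‖v_1‖ = 4.0000, so q_1 = (-1.0000, 0.0000, 0.0000).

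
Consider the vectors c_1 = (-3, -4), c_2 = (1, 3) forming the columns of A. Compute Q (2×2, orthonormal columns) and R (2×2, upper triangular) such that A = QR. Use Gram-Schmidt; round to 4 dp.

Q = [[-0.6000, -0.8000], [-0.8000, 0.6000]], R = [[5.0000, -3.0000], [0.0000, 1.0000]]

c_1 = (-3, -4); ‖c_1‖ = 5.0000, so e_1 = (-0.6000, -0.8000).
e_1·c_2 = (-0.6000)·1 + (-0.8000)·3 = -3.0000.
u_2 = c_2 + 3.0000·e_1 = (-0.8000, 0.6000).
‖u_2‖ = 1.0000, so e_2 = (-0.8000, 0.6000).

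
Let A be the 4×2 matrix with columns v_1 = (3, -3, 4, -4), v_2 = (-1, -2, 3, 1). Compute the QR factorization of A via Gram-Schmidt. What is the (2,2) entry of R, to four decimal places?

r_{22} = 3.5468

v_1 = (3, -3, 4, -4); ‖v_1‖ = 7.0711, so e_1 = (0.4243, -0.4243, 0.5657, -0.5657).
e_1·v_2 = 0.4243·(-1) + (-0.4243)·(-2) + 0.5657·3 + (-0.5657)·1 = 1.5556.
u_2 = v_2 − 1.5556·e_1 = (-1.6600, -1.3400, 2.1200, 1.8800).
r_{22} = ‖u_2‖ = 3.5468.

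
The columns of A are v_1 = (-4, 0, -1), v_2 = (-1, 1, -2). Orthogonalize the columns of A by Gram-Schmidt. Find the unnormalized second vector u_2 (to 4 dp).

v_1 = (-4, 0, -1); ‖v_1‖ = 4.1231, so q_1 = (-0.9701, 0.0000, -0.2425).
q_1·v_2 = (-0.9701)·(-1) + 0.0000·1 + (-0.2425)·(-2) = 1.4552.
u_2 = v_2 − 1.4552·q_1 = (0.4118, 1.0000, -1.6471).

u_2 = (0.4118, 1.0000, -1.6471)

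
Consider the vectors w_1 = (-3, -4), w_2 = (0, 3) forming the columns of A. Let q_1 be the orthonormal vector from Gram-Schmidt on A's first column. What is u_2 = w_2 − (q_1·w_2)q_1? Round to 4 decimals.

u_2 = (-1.4400, 1.0800)

w_1 = (-3, -4); ‖w_1‖ = 5.0000, so q_1 = (-0.6000, -0.8000).
q_1·w_2 = (-0.6000)·0 + (-0.8000)·3 = -2.4000.
u_2 = w_2 + 2.4000·q_1 = (-1.4400, 1.0800).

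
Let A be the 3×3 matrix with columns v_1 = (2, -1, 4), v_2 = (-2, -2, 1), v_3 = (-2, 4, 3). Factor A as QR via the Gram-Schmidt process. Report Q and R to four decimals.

e_1 = v_1/‖v_1‖ = (2, -1, 4)/4.5826 = (0.4364, -0.2182, 0.8729).
r_{12} = e_1·v_2 = 0.4364.
u_2 = v_2 − 0.4364·e_1 = (-2.1905, -1.9048, 0.6190).
‖u_2‖ = 2.9681, so e_2 = (-0.7380, -0.6417, 0.2086).
r_{13} = e_1·v_3 = 0.8729; r_{23} = e_2·v_3 = -0.4653.
u_3 = v_3 − 0.8729·e_1 + 0.4653·e_2 = (-2.7243, 3.8919, 2.3351).
‖u_3‖ = 5.2935, so e_3 = (-0.5147, 0.7352, 0.4411).

Q = [[0.4364, -0.7380, -0.5147], [-0.2182, -0.6417, 0.7352], [0.8729, 0.2086, 0.4411]], R = [[4.5826, 0.4364, 0.8729], [0.0000, 2.9681, -0.4653], [0.0000, 0.0000, 5.2935]]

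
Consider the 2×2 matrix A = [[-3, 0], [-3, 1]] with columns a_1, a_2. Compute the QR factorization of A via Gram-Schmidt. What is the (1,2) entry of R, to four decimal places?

a_1 = (-3, -3); ‖a_1‖ = 4.2426, so e_1 = (-0.7071, -0.7071).
r_{12} = e_1·a_2 = -0.7071.

r_{12} = -0.7071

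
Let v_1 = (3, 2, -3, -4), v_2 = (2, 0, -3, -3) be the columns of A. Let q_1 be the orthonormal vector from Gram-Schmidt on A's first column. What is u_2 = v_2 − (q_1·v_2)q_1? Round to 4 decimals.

u_2 = (-0.1316, -1.4211, -0.8684, -0.1579)

v_1 = (3, 2, -3, -4); ‖v_1‖ = 6.1644, so q_1 = (0.4867, 0.3244, -0.4867, -0.6489).
q_1·v_2 = 0.4867·2 + 0.3244·0 + (-0.4867)·(-3) + (-0.6489)·(-3) = 4.3800.
u_2 = v_2 − 4.3800·q_1 = (-0.1316, -1.4211, -0.8684, -0.1579).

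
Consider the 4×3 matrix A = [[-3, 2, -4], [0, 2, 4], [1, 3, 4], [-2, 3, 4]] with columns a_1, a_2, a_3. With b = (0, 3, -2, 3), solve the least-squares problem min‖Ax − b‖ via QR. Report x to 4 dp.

x = (-1.7403, -1.0519, 0.8620)

a_1 = (-3, 0, 1, -2); ‖a_1‖ = 3.7417, so e_1 = (-0.8018, 0.0000, 0.2673, -0.5345).
e_1·a_2 = (-0.8018)·2 + 0.0000·2 + 0.2673·3 + (-0.5345)·3 = -2.4054.
u_2 = a_2 + 2.4054·e_1 = (0.0714, 2.0000, 3.6429, 1.7143).
‖u_2‖ = 4.4960, so e_2 = (0.0159, 0.4448, 0.8102, 0.3813).
e_1·a_3 = (-0.8018)·(-4) + 0.0000·4 + 0.2673·4 + (-0.5345)·4 = 2.1381; e_2·a_3 = 0.0159·(-4) + 0.4448·4 + 0.8102·4 + 0.3813·4 = 6.4819.
u_3 = a_3 − 2.1381·e_1 − 6.4819·e_2 = (-2.3887, 1.1166, -1.8233, 2.6714).
‖u_3‖ = 4.1729, so e_3 = (-0.5724, 0.2676, -0.4369, 0.6402).
Qᵀb = (-2.1381, 0.8579, 3.5971).
Back-substitute: x_3 = 3.5971/4.1729 = 0.8620.
x_2 = (0.8579 − 6.4819·0.8620)/4.4960 = -1.0519.
x_1 = (-2.1381 + 2.4054·(-1.0519) − 2.1381·0.8620)/3.7417 = -1.7403.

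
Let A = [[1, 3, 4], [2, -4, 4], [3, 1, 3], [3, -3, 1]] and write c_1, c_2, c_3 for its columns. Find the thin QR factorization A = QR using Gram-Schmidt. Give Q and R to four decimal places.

c_1 = (1, 2, 3, 3); ‖c_1‖ = 4.7958, so q_1 = (0.2085, 0.4170, 0.6255, 0.6255).
q_1·c_2 = 0.2085·3 + 0.4170·(-4) + 0.6255·1 + 0.6255·(-3) = -2.2937.
u_2 = c_2 + 2.2937·q_1 = (3.4783, -3.0435, 2.4348, -1.5652).
‖u_2‖ = 5.4534, so q_2 = (0.6378, -0.5581, 0.4465, -0.2870).
q_1·c_3 = 0.2085·4 + 0.4170·4 + 0.6255·3 + 0.6255·1 = 5.0043; q_2·c_3 = 0.6378·4 + (-0.5581)·4 + 0.4465·3 + (-0.2870)·1 = 1.3713.
u_3 = c_3 − 5.0043·q_1 − 1.3713·q_2 = (2.0819, 2.6784, -0.7427, -1.7368).
‖u_3‖ = 3.8828, so q_3 = (0.5362, 0.6898, -0.1913, -0.4473).

Q = [[0.2085, 0.6378, 0.5362], [0.4170, -0.5581, 0.6898], [0.6255, 0.4465, -0.1913], [0.6255, -0.2870, -0.4473]], R = [[4.7958, -2.2937, 5.0043], [0.0000, 5.4534, 1.3713], [0.0000, 0.0000, 3.8828]]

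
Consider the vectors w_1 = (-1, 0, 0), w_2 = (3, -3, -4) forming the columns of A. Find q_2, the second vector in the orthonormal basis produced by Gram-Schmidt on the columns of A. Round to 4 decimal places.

w_1 = (-1, 0, 0); ‖w_1‖ = 1.0000, so q_1 = (-1.0000, 0.0000, 0.0000).
q_1·w_2 = (-1.0000)·3 + 0.0000·(-3) + 0.0000·(-4) = -3.0000.
u_2 = w_2 + 3.0000·q_1 = (0.0000, -3.0000, -4.0000).
‖u_2‖ = 5.0000, so q_2 = (0.0000, -0.6000, -0.8000).

q_2 = (0.0000, -0.6000, -0.8000)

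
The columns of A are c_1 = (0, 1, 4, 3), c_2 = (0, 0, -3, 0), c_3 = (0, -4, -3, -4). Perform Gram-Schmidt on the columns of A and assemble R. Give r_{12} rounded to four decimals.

c_1 = (0, 1, 4, 3); ‖c_1‖ = 5.0990, so q_1 = (0.0000, 0.1961, 0.7845, 0.5883).
r_{12} = q_1·c_2 = -2.3534.

r_{12} = -2.3534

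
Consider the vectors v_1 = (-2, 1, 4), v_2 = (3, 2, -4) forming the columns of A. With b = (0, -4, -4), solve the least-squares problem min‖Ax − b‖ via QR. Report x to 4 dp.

v_1 = (-2, 1, 4); ‖v_1‖ = 4.5826, so e_1 = (-0.4364, 0.2182, 0.8729).
e_1·v_2 = (-0.4364)·3 + 0.2182·2 + 0.8729·(-4) = -4.3644.
u_2 = v_2 + 4.3644·e_1 = (1.0952, 2.9524, -0.1905).
‖u_2‖ = 3.1547, so e_2 = (0.3472, 0.9359, -0.0604).
Qᵀb = (-4.3644, -3.5019).
Back-substitute: x_2 = -3.5019/3.1547 = -1.1100.
x_1 = (-4.3644 + 4.3644·(-1.1100))/4.5826 = -2.0096.

x = (-2.0096, -1.1100)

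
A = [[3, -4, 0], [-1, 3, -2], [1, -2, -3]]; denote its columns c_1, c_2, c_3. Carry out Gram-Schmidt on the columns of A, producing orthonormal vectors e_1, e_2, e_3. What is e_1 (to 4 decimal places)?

e_1 = c_1/‖c_1‖ = (3, -1, 1)/3.3166 = (0.9045, -0.3015, 0.3015).

e_1 = (0.9045, -0.3015, 0.3015)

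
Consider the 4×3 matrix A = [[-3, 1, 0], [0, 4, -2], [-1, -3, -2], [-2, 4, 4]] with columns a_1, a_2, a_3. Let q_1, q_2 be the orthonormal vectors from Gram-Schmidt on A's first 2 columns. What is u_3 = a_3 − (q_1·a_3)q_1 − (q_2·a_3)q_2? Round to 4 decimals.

u_3 = (-1.0840, -3.1298, -1.4198, 2.3359)

q_1 = a_1/‖a_1‖ = (-3, 0, -1, -2)/3.7417 = (-0.8018, 0.0000, -0.2673, -0.5345).
r_{12} = q_1·a_2 = -2.1381.
u_2 = a_2 + 2.1381·q_1 = (-0.7143, 4.0000, -3.5714, 2.8571).
‖u_2‖ = 6.1179, so q_2 = (-0.1168, 0.6538, -0.5838, 0.4670).
r_{13} = q_1·a_3 = -1.6036; r_{23} = q_2·a_3 = 1.7280.
u_3 = a_3 + 1.6036·q_1 − 1.7280·q_2 = (-1.0840, -3.1298, -1.4198, 2.3359).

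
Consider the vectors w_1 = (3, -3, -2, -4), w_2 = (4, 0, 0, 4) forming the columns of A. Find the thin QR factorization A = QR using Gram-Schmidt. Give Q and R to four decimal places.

w_1 = (3, -3, -2, -4); ‖w_1‖ = 6.1644, so e_1 = (0.4867, -0.4867, -0.3244, -0.6489).
e_1·w_2 = 0.4867·4 + (-0.4867)·0 + (-0.3244)·0 + (-0.6489)·4 = -0.6489.
u_2 = w_2 + 0.6489·e_1 = (4.3158, -0.3158, -0.2105, 3.5789).
‖u_2‖ = 5.6195, so e_2 = (0.7680, -0.0562, -0.0375, 0.6369).

Q = [[0.4867, 0.7680], [-0.4867, -0.0562], [-0.3244, -0.0375], [-0.6489, 0.6369]], R = [[6.1644, -0.6489], [0.0000, 5.6195]]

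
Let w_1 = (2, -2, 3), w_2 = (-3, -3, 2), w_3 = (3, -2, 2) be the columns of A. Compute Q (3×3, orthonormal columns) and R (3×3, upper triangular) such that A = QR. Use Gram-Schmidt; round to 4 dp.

Q = [[0.4851, -0.8311, 0.2720], [-0.4851, -0.5145, -0.7071], [0.7276, 0.2111, -0.6527]], R = [[4.1231, 1.4552, 3.8806], [0.0000, 4.4590, -1.0422], [0.0000, 0.0000, 0.9247]]

e_1 = w_1/‖w_1‖ = (2, -2, 3)/4.1231 = (0.4851, -0.4851, 0.7276).
r_{12} = e_1·w_2 = 1.4552.
u_2 = w_2 − 1.4552·e_1 = (-3.7059, -2.2941, 0.9412).
‖u_2‖ = 4.4590, so e_2 = (-0.8311, -0.5145, 0.2111).
r_{13} = e_1·w_3 = 3.8806; r_{23} = e_2·w_3 = -1.0422.
u_3 = w_3 − 3.8806·e_1 + 1.0422·e_2 = (0.2515, -0.6538, -0.6036).
‖u_3‖ = 0.9247, so e_3 = (0.2720, -0.7071, -0.6527).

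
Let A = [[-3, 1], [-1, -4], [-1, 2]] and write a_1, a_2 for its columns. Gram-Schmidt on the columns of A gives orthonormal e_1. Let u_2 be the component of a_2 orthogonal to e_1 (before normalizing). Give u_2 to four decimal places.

u_2 = (0.7273, -4.0909, 1.9091)

a_1 = (-3, -1, -1); ‖a_1‖ = 3.3166, so e_1 = (-0.9045, -0.3015, -0.3015).
e_1·a_2 = (-0.9045)·1 + (-0.3015)·(-4) + (-0.3015)·2 = -0.3015.
u_2 = a_2 + 0.3015·e_1 = (0.7273, -4.0909, 1.9091).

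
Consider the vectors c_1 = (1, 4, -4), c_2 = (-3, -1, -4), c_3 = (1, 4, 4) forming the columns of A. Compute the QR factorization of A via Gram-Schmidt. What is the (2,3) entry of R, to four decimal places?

c_1 = (1, 4, -4); ‖c_1‖ = 5.7446, so e_1 = (0.1741, 0.6963, -0.6963).
e_1·c_2 = 0.1741·(-3) + 0.6963·(-1) + (-0.6963)·(-4) = 1.5667.
u_2 = c_2 − 1.5667·e_1 = (-3.2727, -2.0909, -2.9091).
‖u_2‖ = 4.8524, so e_2 = (-0.6745, -0.4309, -0.5995).
r_{23} = e_2·c_3 = -4.7962.

r_{23} = -4.7962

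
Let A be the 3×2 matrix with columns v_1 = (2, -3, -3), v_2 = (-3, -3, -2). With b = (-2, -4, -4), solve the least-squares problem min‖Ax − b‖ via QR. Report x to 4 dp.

v_1 = (2, -3, -3); ‖v_1‖ = 4.6904, so q_1 = (0.4264, -0.6396, -0.6396).
q_1·v_2 = 0.4264·(-3) + (-0.6396)·(-3) + (-0.6396)·(-2) = 1.9188.
u_2 = v_2 − 1.9188·q_1 = (-3.8182, -1.7727, -0.7727).
‖u_2‖ = 4.2800, so q_2 = (-0.8921, -0.4142, -0.1805).
Qᵀb = (4.2640, 4.1632).
Back-substitute: x_2 = 4.1632/4.2800 = 0.9727.
x_1 = (4.2640 − 1.9188·0.9727)/4.6904 = 0.5112.

x = (0.5112, 0.9727)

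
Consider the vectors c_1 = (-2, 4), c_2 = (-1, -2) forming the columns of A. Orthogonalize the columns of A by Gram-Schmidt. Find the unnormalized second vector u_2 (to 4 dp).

u_2 = (-1.6000, -0.8000)

c_1 = (-2, 4); ‖c_1‖ = 4.4721, so e_1 = (-0.4472, 0.8944).
e_1·c_2 = (-0.4472)·(-1) + 0.8944·(-2) = -1.3416.
u_2 = c_2 + 1.3416·e_1 = (-1.6000, -0.8000).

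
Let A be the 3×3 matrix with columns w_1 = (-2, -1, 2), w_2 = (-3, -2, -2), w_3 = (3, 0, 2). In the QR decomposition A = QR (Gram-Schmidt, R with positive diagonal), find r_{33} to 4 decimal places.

r_{33} = 1.7087

w_1 = (-2, -1, 2); ‖w_1‖ = 3.0000, so e_1 = (-0.6667, -0.3333, 0.6667).
e_1·w_2 = (-0.6667)·(-3) + (-0.3333)·(-2) + 0.6667·(-2) = 1.3333.
u_2 = w_2 − 1.3333·e_1 = (-2.1111, -1.5556, -2.8889).
‖u_2‖ = 3.9016, so e_2 = (-0.5411, -0.3987, -0.7404).
e_1·w_3 = (-0.6667)·3 + (-0.3333)·0 + 0.6667·2 = -0.6667; e_2·w_3 = (-0.5411)·3 + (-0.3987)·0 + (-0.7404)·2 = -3.1042.
u_3 = w_3 + 0.6667·e_1 + 3.1042·e_2 = (0.8759, -1.4599, 0.1460).
r_{33} = ‖u_3‖ = 1.7087.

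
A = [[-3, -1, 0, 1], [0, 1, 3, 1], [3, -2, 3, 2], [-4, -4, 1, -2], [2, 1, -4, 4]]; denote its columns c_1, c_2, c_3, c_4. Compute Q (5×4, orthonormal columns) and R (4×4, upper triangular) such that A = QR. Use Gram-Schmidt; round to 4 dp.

Q = [[-0.4867, 0.0446, -0.0243, 0.6422], [0.0000, 0.2420, 0.6624, 0.4841], [0.4867, -0.7705, 0.2607, 0.2456], [-0.6489, -0.5858, -0.1311, -0.0272], [0.3244, 0.0509, -0.6895, 0.5405]], R = [[6.1644, 2.4333, -0.4867, 3.0822], [0.0000, 4.1327, -2.3752, 0.1210], [0.0000, 0.0000, 5.3965, -1.3366], [0.0000, 0.0000, 0.0000, 3.8339]]

c_1 = (-3, 0, 3, -4, 2); ‖c_1‖ = 6.1644, so e_1 = (-0.4867, 0.0000, 0.4867, -0.6489, 0.3244).
e_1·c_2 = (-0.4867)·(-1) + 0.0000·1 + 0.4867·(-2) + (-0.6489)·(-4) + 0.3244·1 = 2.4333.
u_2 = c_2 − 2.4333·e_1 = (0.1842, 1.0000, -3.1842, -2.4211, 0.2105).
‖u_2‖ = 4.1327, so e_2 = (0.0446, 0.2420, -0.7705, -0.5858, 0.0509).
e_1·c_3 = (-0.4867)·0 + 0.0000·3 + 0.4867·3 + (-0.6489)·1 + 0.3244·(-4) = -0.4867; e_2·c_3 = 0.0446·0 + 0.2420·3 + (-0.7705)·3 + (-0.5858)·1 + 0.0509·(-4) = -2.3752.
u_3 = c_3 + 0.4867·e_1 + 2.3752·e_2 = (-0.1310, 3.5747, 1.4068, -0.7072, -3.7211).
‖u_3‖ = 5.3965, so e_3 = (-0.0243, 0.6624, 0.2607, -0.1311, -0.6895).
e_1·c_4 = (-0.4867)·1 + 0.0000·1 + 0.4867·2 + (-0.6489)·(-2) + 0.3244·4 = 3.0822; e_2·c_4 = 0.0446·1 + 0.2420·1 + (-0.7705)·2 + (-0.5858)·(-2) + 0.0509·4 = 0.1210; e_3·c_4 = (-0.0243)·1 + 0.6624·1 + 0.2607·2 + (-0.1311)·(-2) + (-0.6895)·4 = -1.3366.
u_4 = c_4 − 3.0822·e_1 − 0.1210·e_2 + 1.3366·e_3 = (2.4622, 1.8561, 0.9416, -0.1043, 2.0722).
‖u_4‖ = 3.8339, so e_4 = (0.6422, 0.4841, 0.2456, -0.0272, 0.5405).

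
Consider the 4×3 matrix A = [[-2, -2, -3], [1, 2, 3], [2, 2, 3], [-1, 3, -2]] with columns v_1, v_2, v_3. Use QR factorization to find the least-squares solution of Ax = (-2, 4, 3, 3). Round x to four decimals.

v_1 = (-2, 1, 2, -1); ‖v_1‖ = 3.1623, so e_1 = (-0.6325, 0.3162, 0.6325, -0.3162).
e_1·v_2 = (-0.6325)·(-2) + 0.3162·2 + 0.6325·2 + (-0.3162)·3 = 2.2136.
u_2 = v_2 − 2.2136·e_1 = (-0.6000, 1.3000, 0.6000, 3.7000).
‖u_2‖ = 4.0125, so e_2 = (-0.1495, 0.3240, 0.1495, 0.9221).
e_1·v_3 = (-0.6325)·(-3) + 0.3162·3 + 0.6325·3 + (-0.3162)·(-2) = 5.3759; e_2·v_3 = (-0.1495)·(-3) + 0.3240·3 + 0.1495·3 + 0.9221·(-2) = 0.0249.
u_3 = v_3 − 5.3759·e_1 − 0.0249·e_2 = (0.4037, 1.2919, -0.4037, -0.3230).
‖u_3‖ = 1.4489, so e_3 = (0.2786, 0.8916, -0.2786, -0.2229).
Qᵀb = (3.4785, 4.8100, 1.5047).
Back-substitute: x_3 = 1.5047/1.4489 = 1.0385.
x_2 = (4.8100 − 0.0249·1.0385)/4.0125 = 1.1923.
x_1 = (3.4785 − 2.2136·1.1923 − 5.3759·1.0385)/3.1623 = -1.5000.

x = (-1.5000, 1.1923, 1.0385)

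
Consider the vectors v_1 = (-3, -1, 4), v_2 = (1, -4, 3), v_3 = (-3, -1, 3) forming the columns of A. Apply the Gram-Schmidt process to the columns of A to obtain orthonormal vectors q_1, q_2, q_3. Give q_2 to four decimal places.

q_1 = v_1/‖v_1‖ = (-3, -1, 4)/5.0990 = (-0.5883, -0.1961, 0.7845).
r_{12} = q_1·v_2 = 2.5495.
u_2 = v_2 − 2.5495·q_1 = (2.5000, -3.5000, 1.0000).
‖u_2‖ = 4.4159, so q_2 = (0.5661, -0.7926, 0.2265).

q_2 = (0.5661, -0.7926, 0.2265)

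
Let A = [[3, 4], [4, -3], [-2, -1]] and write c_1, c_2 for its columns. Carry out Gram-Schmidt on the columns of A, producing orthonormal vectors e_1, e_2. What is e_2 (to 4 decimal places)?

e_2 = (0.7459, -0.6442, -0.1695)

c_1 = (3, 4, -2); ‖c_1‖ = 5.3852, so e_1 = (0.5571, 0.7428, -0.3714).
e_1·c_2 = 0.5571·4 + 0.7428·(-3) + (-0.3714)·(-1) = 0.3714.
u_2 = c_2 − 0.3714·e_1 = (3.7931, -3.2759, -0.8621).
‖u_2‖ = 5.0855, so e_2 = (0.7459, -0.6442, -0.1695).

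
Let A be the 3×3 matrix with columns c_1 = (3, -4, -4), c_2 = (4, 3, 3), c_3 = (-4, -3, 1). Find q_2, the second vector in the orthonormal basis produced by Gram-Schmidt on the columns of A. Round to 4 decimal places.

c_1 = (3, -4, -4); ‖c_1‖ = 6.4031, so q_1 = (0.4685, -0.6247, -0.6247).
q_1·c_2 = 0.4685·4 + (-0.6247)·3 + (-0.6247)·3 = -1.8741.
u_2 = c_2 + 1.8741·q_1 = (4.8780, 1.8293, 1.8293).
‖u_2‖ = 5.5216, so q_2 = (0.8835, 0.3313, 0.3313).

q_2 = (0.8835, 0.3313, 0.3313)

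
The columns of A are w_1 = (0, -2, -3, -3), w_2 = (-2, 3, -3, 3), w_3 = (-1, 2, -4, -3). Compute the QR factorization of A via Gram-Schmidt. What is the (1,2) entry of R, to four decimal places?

r_{12} = -1.2792

w_1 = (0, -2, -3, -3); ‖w_1‖ = 4.6904, so q_1 = (0.0000, -0.4264, -0.6396, -0.6396).
r_{12} = q_1·w_2 = -1.2792.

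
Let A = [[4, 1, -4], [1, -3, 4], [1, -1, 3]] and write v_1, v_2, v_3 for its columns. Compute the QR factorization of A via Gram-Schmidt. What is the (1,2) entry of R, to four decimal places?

v_1 = (4, 1, 1); ‖v_1‖ = 4.2426, so q_1 = (0.9428, 0.2357, 0.2357).
r_{12} = q_1·v_2 = 0.0000.

r_{12} = 0.0000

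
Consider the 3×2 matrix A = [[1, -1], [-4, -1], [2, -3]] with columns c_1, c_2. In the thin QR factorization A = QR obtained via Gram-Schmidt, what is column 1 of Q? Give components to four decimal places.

e_1 = (0.2182, -0.8729, 0.4364)

c_1 = (1, -4, 2); ‖c_1‖ = 4.5826, so e_1 = (0.2182, -0.8729, 0.4364).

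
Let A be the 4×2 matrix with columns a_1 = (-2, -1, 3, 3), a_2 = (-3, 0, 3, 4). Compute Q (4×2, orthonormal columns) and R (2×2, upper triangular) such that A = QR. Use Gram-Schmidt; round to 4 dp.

Q = [[-0.4170, -0.4296], [-0.2085, 0.7733], [0.6255, -0.3437], [0.6255, 0.3151]], R = [[4.7958, 5.6299], [0.0000, 1.5180]]

a_1 = (-2, -1, 3, 3); ‖a_1‖ = 4.7958, so q_1 = (-0.4170, -0.2085, 0.6255, 0.6255).
q_1·a_2 = (-0.4170)·(-3) + (-0.2085)·0 + 0.6255·3 + 0.6255·4 = 5.6299.
u_2 = a_2 − 5.6299·q_1 = (-0.6522, 1.1739, -0.5217, 0.4783).
‖u_2‖ = 1.5180, so q_2 = (-0.4296, 0.7733, -0.3437, 0.3151).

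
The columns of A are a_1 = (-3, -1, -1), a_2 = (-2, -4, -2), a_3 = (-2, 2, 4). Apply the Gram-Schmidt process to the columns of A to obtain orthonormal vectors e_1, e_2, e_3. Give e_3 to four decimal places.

a_1 = (-3, -1, -1); ‖a_1‖ = 3.3166, so e_1 = (-0.9045, -0.3015, -0.3015).
e_1·a_2 = (-0.9045)·(-2) + (-0.3015)·(-4) + (-0.3015)·(-2) = 3.6181.
u_2 = a_2 − 3.6181·e_1 = (1.2727, -2.9091, -0.9091).
‖u_2‖ = 3.3029, so e_2 = (0.3853, -0.8808, -0.2752).
e_1·a_3 = (-0.9045)·(-2) + (-0.3015)·2 + (-0.3015)·4 = 0.0000; e_2·a_3 = 0.3853·(-2) + (-0.8808)·2 + (-0.2752)·4 = -3.6332.
u_3 = a_3 + 0.0000·e_1 + 3.6332·e_2 = (-0.6000, -1.2000, 3.0000).
‖u_3‖ = 3.2863, so e_3 = (-0.1826, -0.3651, 0.9129).

e_3 = (-0.1826, -0.3651, 0.9129)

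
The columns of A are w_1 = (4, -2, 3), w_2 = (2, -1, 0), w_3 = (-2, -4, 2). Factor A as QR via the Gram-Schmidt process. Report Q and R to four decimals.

e_1 = w_1/‖w_1‖ = (4, -2, 3)/5.3852 = (0.7428, -0.3714, 0.5571).
r_{12} = e_1·w_2 = 1.8570.
u_2 = w_2 − 1.8570·e_1 = (0.6207, -0.3103, -1.0345).
‖u_2‖ = 1.2457, so e_2 = (0.4983, -0.2491, -0.8305).
r_{13} = e_1·w_3 = 1.1142; r_{23} = e_2·w_3 = -1.6609.
u_3 = w_3 − 1.1142·e_1 + 1.6609·e_2 = (-2.0000, -4.0000, 0.0000).
‖u_3‖ = 4.4721, so e_3 = (-0.4472, -0.8944, 0.0000).

Q = [[0.7428, 0.4983, -0.4472], [-0.3714, -0.2491, -0.8944], [0.5571, -0.8305, 0.0000]], R = [[5.3852, 1.8570, 1.1142], [0.0000, 1.2457, -1.6609], [0.0000, 0.0000, 4.4721]]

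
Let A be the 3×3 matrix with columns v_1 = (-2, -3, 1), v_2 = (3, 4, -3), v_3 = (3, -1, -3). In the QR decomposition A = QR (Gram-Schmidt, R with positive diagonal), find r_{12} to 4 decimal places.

r_{12} = -5.6125

v_1 = (-2, -3, 1); ‖v_1‖ = 3.7417, so e_1 = (-0.5345, -0.8018, 0.2673).
r_{12} = e_1·v_2 = -5.6125.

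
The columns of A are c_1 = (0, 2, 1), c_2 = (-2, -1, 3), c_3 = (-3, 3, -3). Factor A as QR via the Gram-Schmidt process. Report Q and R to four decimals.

c_1 = (0, 2, 1); ‖c_1‖ = 2.2361, so q_1 = (0.0000, 0.8944, 0.4472).
q_1·c_2 = 0.0000·(-2) + 0.8944·(-1) + 0.4472·3 = 0.4472.
u_2 = c_2 − 0.4472·q_1 = (-2.0000, -1.4000, 2.8000).
‖u_2‖ = 3.7148, so q_2 = (-0.5384, -0.3769, 0.7537).
q_1·c_3 = 0.0000·(-3) + 0.8944·3 + 0.4472·(-3) = 1.3416; q_2·c_3 = (-0.5384)·(-3) + (-0.3769)·3 + 0.7537·(-3) = -1.7767.
u_3 = c_3 − 1.3416·q_1 + 1.7767·q_2 = (-3.9565, 1.1304, -2.2609).
‖u_3‖ = 4.6950, so q_3 = (-0.8427, 0.2408, -0.4815).

Q = [[0.0000, -0.5384, -0.8427], [0.8944, -0.3769, 0.2408], [0.4472, 0.7537, -0.4815]], R = [[2.2361, 0.4472, 1.3416], [0.0000, 3.7148, -1.7767], [0.0000, 0.0000, 4.6950]]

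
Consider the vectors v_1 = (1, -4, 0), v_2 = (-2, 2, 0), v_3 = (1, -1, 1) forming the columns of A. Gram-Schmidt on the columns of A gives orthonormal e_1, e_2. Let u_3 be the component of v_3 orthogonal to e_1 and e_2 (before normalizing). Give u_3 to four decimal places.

v_1 = (1, -4, 0); ‖v_1‖ = 4.1231, so e_1 = (0.2425, -0.9701, 0.0000).
e_1·v_2 = 0.2425·(-2) + (-0.9701)·2 + 0.0000·0 = -2.4254.
u_2 = v_2 + 2.4254·e_1 = (-1.4118, -0.3529, 0.0000).
‖u_2‖ = 1.4552, so e_2 = (-0.9701, -0.2425, 0.0000).
e_1·v_3 = 0.2425·1 + (-0.9701)·(-1) + 0.0000·1 = 1.2127; e_2·v_3 = (-0.9701)·1 + (-0.2425)·(-1) + 0.0000·1 = -0.7276.
u_3 = v_3 − 1.2127·e_1 + 0.7276·e_2 = (0.0000, 0.0000, 1.0000).

u_3 = (0.0000, 0.0000, 1.0000)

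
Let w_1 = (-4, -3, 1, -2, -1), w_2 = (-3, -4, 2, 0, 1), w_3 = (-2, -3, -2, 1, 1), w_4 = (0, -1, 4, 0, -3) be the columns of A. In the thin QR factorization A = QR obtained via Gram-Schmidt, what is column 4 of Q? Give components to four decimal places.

e_4 = (0.2127, -0.3086, 0.0958, 0.4792, -0.7878)

e_1 = w_1/‖w_1‖ = (-4, -3, 1, -2, -1)/5.5678 = (-0.7184, -0.5388, 0.1796, -0.3592, -0.1796).
r_{12} = e_1·w_2 = 4.4901.
u_2 = w_2 − 4.4901·e_1 = (0.2258, -1.5806, 1.1935, 1.6129, 1.8065).
‖u_2‖ = 3.1367, so e_2 = (0.0720, -0.5039, 0.3805, 0.5142, 0.5759).
r_{13} = e_1·w_3 = 2.1553; r_{23} = e_2·w_3 = 1.6969.
u_3 = w_3 − 2.1553·e_1 − 1.6969·e_2 = (-0.5738, -0.9836, -3.0328, 0.9016, 0.4098).
‖u_3‖ = 3.3875, so e_3 = (-0.1694, -0.2904, -0.8953, 0.2662, 0.1210).
r_{14} = e_1·w_4 = 1.7961; r_{24} = e_2·w_4 = 0.2982; r_{34} = e_3·w_4 = -3.6537.
u_4 = w_4 − 1.7961·e_1 − 0.2982·e_2 + 3.6537·e_3 = (0.6500, -0.9429, 0.2929, 1.4643, -2.4071).
‖u_4‖ = 3.0554, so e_4 = (0.2127, -0.3086, 0.0958, 0.4792, -0.7878).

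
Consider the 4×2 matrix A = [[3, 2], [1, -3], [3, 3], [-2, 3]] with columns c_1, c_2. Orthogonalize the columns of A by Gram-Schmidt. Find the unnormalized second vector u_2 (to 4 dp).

u_2 = (1.2174, -3.2609, 2.2174, 3.5217)

e_1 = c_1/‖c_1‖ = (3, 1, 3, -2)/4.7958 = (0.6255, 0.2085, 0.6255, -0.4170).
r_{12} = e_1·c_2 = 1.2511.
u_2 = c_2 − 1.2511·e_1 = (1.2174, -3.2609, 2.2174, 3.5217).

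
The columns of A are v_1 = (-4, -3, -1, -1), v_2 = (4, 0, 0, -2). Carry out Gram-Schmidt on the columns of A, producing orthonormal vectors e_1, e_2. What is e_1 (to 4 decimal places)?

v_1 = (-4, -3, -1, -1); ‖v_1‖ = 5.1962, so e_1 = (-0.7698, -0.5774, -0.1925, -0.1925).

e_1 = (-0.7698, -0.5774, -0.1925, -0.1925)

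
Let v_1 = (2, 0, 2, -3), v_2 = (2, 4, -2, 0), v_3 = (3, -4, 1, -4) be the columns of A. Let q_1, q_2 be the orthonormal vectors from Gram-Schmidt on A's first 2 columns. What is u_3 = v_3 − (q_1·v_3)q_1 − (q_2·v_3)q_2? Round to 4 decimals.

u_3 = (1.6471, -2.0000, -2.3529, -0.4706)

q_1 = v_1/‖v_1‖ = (2, 0, 2, -3)/4.1231 = (0.4851, 0.0000, 0.4851, -0.7276).
r_{12} = q_1·v_2 = 0.0000.
u_2 = v_2 + 0.0000·q_1 = (2.0000, 4.0000, -2.0000, 0.0000).
‖u_2‖ = 4.8990, so q_2 = (0.4082, 0.8165, -0.4082, 0.0000).
r_{13} = q_1·v_3 = 4.8507; r_{23} = q_2·v_3 = -2.4495.
u_3 = v_3 − 4.8507·q_1 + 2.4495·q_2 = (1.6471, -2.0000, -2.3529, -0.4706).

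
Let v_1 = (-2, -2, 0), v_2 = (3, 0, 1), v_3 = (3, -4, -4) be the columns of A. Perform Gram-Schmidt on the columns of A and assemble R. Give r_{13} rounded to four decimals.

e_1 = v_1/‖v_1‖ = (-2, -2, 0)/2.8284 = (-0.7071, -0.7071, 0.0000).
r_{13} = e_1·v_3 = 0.7071.

r_{13} = 0.7071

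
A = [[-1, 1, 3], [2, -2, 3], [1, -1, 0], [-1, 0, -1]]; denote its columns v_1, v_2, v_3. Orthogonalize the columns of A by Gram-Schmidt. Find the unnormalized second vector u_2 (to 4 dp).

u_2 = (0.1429, -0.2857, -0.1429, -0.8571)

v_1 = (-1, 2, 1, -1); ‖v_1‖ = 2.6458, so e_1 = (-0.3780, 0.7559, 0.3780, -0.3780).
e_1·v_2 = (-0.3780)·1 + 0.7559·(-2) + 0.3780·(-1) + (-0.3780)·0 = -2.2678.
u_2 = v_2 + 2.2678·e_1 = (0.1429, -0.2857, -0.1429, -0.8571).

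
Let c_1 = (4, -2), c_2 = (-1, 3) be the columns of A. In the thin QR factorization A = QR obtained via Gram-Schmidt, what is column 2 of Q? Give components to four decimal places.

c_1 = (4, -2); ‖c_1‖ = 4.4721, so q_1 = (0.8944, -0.4472).
q_1·c_2 = 0.8944·(-1) + (-0.4472)·3 = -2.2361.
u_2 = c_2 + 2.2361·q_1 = (1.0000, 2.0000).
‖u_2‖ = 2.2361, so q_2 = (0.4472, 0.8944).

q_2 = (0.4472, 0.8944)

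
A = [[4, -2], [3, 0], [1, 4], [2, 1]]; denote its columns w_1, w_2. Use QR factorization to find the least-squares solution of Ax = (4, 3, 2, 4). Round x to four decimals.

x = (1.1869, 0.3035)

w_1 = (4, 3, 1, 2); ‖w_1‖ = 5.4772, so e_1 = (0.7303, 0.5477, 0.1826, 0.3651).
e_1·w_2 = 0.7303·(-2) + 0.5477·0 + 0.1826·4 + 0.3651·1 = -0.3651.
u_2 = w_2 + 0.3651·e_1 = (-1.7333, 0.2000, 4.0667, 1.1333).
‖u_2‖ = 4.5680, so e_2 = (-0.3795, 0.0438, 0.8903, 0.2481).
Qᵀb = (6.3901, 1.3865).
Back-substitute: x_2 = 1.3865/4.5680 = 0.3035.
x_1 = (6.3901 + 0.3651·0.3035)/5.4772 = 1.1869.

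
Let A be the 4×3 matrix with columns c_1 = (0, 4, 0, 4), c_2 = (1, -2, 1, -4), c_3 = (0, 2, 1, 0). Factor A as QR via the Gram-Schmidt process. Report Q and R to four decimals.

Q = [[0.0000, 0.5000, -0.8660], [0.7071, 0.5000, 0.2887], [0.0000, 0.5000, 0.2887], [0.7071, -0.5000, -0.2887]], R = [[5.6569, -4.2426, 1.4142], [0.0000, 2.0000, 1.5000], [0.0000, 0.0000, 0.8660]]

c_1 = (0, 4, 0, 4); ‖c_1‖ = 5.6569, so q_1 = (0.0000, 0.7071, 0.0000, 0.7071).
q_1·c_2 = 0.0000·1 + 0.7071·(-2) + 0.0000·1 + 0.7071·(-4) = -4.2426.
u_2 = c_2 + 4.2426·q_1 = (1.0000, 1.0000, 1.0000, -1.0000).
‖u_2‖ = 2.0000, so q_2 = (0.5000, 0.5000, 0.5000, -0.5000).
q_1·c_3 = 0.0000·0 + 0.7071·2 + 0.0000·1 + 0.7071·0 = 1.4142; q_2·c_3 = 0.5000·0 + 0.5000·2 + 0.5000·1 + (-0.5000)·0 = 1.5000.
u_3 = c_3 − 1.4142·q_1 − 1.5000·q_2 = (-0.7500, 0.2500, 0.2500, -0.2500).
‖u_3‖ = 0.8660, so q_3 = (-0.8660, 0.2887, 0.2887, -0.2887).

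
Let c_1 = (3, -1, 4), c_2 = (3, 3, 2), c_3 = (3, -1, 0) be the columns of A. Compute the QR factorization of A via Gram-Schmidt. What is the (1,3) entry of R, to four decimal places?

r_{13} = 1.9612

q_1 = c_1/‖c_1‖ = (3, -1, 4)/5.0990 = (0.5883, -0.1961, 0.7845).
r_{13} = q_1·c_3 = 1.9612.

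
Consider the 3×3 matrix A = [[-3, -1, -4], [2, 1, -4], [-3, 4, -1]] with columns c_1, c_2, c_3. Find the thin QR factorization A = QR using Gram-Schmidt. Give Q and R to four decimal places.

e_1 = c_1/‖c_1‖ = (-3, 2, -3)/4.6904 = (-0.6396, 0.4264, -0.6396).
r_{12} = e_1·c_2 = -1.4924.
u_2 = c_2 + 1.4924·e_1 = (-1.9545, 1.6364, 3.0455).
‖u_2‖ = 3.9715, so e_2 = (-0.4921, 0.4120, 0.7668).
r_{13} = e_1·c_3 = 1.4924; r_{23} = e_2·c_3 = -0.4464.
u_3 = c_3 − 1.4924·e_1 + 0.4464·e_2 = (-3.2651, -4.4524, 0.2968).
‖u_3‖ = 5.5293, so e_3 = (-0.5905, -0.8052, 0.0537).

Q = [[-0.6396, -0.4921, -0.5905], [0.4264, 0.4120, -0.8052], [-0.6396, 0.7668, 0.0537]], R = [[4.6904, -1.4924, 1.4924], [0.0000, 3.9715, -0.4464], [0.0000, 0.0000, 5.5293]]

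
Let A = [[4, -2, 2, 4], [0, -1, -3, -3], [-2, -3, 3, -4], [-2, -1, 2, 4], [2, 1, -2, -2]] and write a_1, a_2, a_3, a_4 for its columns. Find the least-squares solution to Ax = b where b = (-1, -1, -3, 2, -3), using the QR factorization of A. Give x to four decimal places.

e_1 = a_1/‖a_1‖ = (4, 0, -2, -2, 2)/5.2915 = (0.7559, 0.0000, -0.3780, -0.3780, 0.3780).
r_{12} = e_1·a_2 = 0.3780.
u_2 = a_2 − 0.3780·e_1 = (-2.2857, -1.0000, -2.8571, -0.8571, 0.8571).
‖u_2‖ = 3.9821, so e_2 = (-0.5740, -0.2511, -0.7175, -0.2152, 0.2152).
r_{13} = e_1·a_3 = -1.1339; r_{23} = e_2·a_3 = -3.4081.
u_3 = a_3 + 1.1339·e_1 + 3.4081·e_2 = (0.9009, -3.8559, 0.1261, 0.8378, -0.8378).
‖u_3‖ = 4.1351, so e_3 = (0.2179, -0.9325, 0.0305, 0.2026, -0.2026).
r_{14} = e_1·a_4 = 2.2678; r_{24} = e_2·a_4 = 0.0359; r_{34} = e_3·a_4 = 4.7626.
u_4 = a_4 − 2.2678·e_1 − 0.0359·e_2 − 4.7626·e_3 = (1.2687, 1.4499, -3.2624, 3.8999, -1.8999).
‖u_4‖ = 5.7597, so e_4 = (0.2203, 0.2517, -0.5664, 0.6771, -0.3299).
Qᵀb = (-1.5119, 1.9014, 1.6362, 3.5710).
Back-substitute: x_4 = 3.5710/5.7597 = 0.6200.
x_3 = (1.6362 − 4.7626·0.6200)/4.1351 = -0.3184.
x_2 = (1.9014 + 3.4081·(-0.3184) − 0.0359·0.6200)/3.9821 = 0.1994.
x_1 = (-1.5119 − 0.3780·0.1994 + 1.1339·(-0.3184) − 2.2678·0.6200)/5.2915 = -0.6339.

x = (-0.6339, 0.1994, -0.3184, 0.6200)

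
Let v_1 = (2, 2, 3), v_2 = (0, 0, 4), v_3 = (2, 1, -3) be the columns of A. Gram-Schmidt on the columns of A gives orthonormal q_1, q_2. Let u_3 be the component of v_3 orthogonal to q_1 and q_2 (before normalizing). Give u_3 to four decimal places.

u_3 = (0.5000, -0.5000, 0.0000)

v_1 = (2, 2, 3); ‖v_1‖ = 4.1231, so q_1 = (0.4851, 0.4851, 0.7276).
q_1·v_2 = 0.4851·0 + 0.4851·0 + 0.7276·4 = 2.9104.
u_2 = v_2 − 2.9104·q_1 = (-1.4118, -1.4118, 1.8824).
‖u_2‖ = 2.7440, so q_2 = (-0.5145, -0.5145, 0.6860).
q_1·v_3 = 0.4851·2 + 0.4851·1 + 0.7276·(-3) = -0.7276; q_2·v_3 = (-0.5145)·2 + (-0.5145)·1 + 0.6860·(-3) = -3.6015.
u_3 = v_3 + 0.7276·q_1 + 3.6015·q_2 = (0.5000, -0.5000, 0.0000).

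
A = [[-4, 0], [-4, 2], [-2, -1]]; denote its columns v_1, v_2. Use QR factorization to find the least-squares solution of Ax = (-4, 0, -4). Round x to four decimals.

e_1 = v_1/‖v_1‖ = (-4, -4, -2)/6.0000 = (-0.6667, -0.6667, -0.3333).
r_{12} = e_1·v_2 = -1.0000.
u_2 = v_2 + 1.0000·e_1 = (-0.6667, 1.3333, -1.3333).
‖u_2‖ = 2.0000, so e_2 = (-0.3333, 0.6667, -0.6667).
Qᵀb = (4.0000, 4.0000).
Back-substitute: x_2 = 4.0000/2.0000 = 2.0000.
x_1 = (4.0000 + 1.0000·2.0000)/6.0000 = 1.0000.

x = (1.0000, 2.0000)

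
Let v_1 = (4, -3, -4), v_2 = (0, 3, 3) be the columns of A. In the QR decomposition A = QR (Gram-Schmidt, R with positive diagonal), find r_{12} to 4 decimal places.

r_{12} = -3.2796

v_1 = (4, -3, -4); ‖v_1‖ = 6.4031, so q_1 = (0.6247, -0.4685, -0.6247).
r_{12} = q_1·v_2 = -3.2796.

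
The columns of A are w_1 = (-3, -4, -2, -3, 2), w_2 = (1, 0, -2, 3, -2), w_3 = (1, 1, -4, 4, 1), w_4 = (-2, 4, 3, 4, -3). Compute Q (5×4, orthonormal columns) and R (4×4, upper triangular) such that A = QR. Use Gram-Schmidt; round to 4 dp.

e_1 = w_1/‖w_1‖ = (-3, -4, -2, -3, 2)/6.4807 = (-0.4629, -0.6172, -0.3086, -0.4629, 0.3086).
r_{12} = e_1·w_2 = -1.8516.
u_2 = w_2 + 1.8516·e_1 = (0.1429, -1.1429, -2.5714, 2.1429, -1.4286).
‖u_2‖ = 3.8173, so e_2 = (0.0374, -0.2994, -0.6736, 0.5614, -0.3742).
r_{13} = e_1·w_3 = -1.3887; r_{23} = e_2·w_3 = 4.3038.
u_3 = w_3 + 1.3887·e_1 − 4.3038·e_2 = (0.1961, 1.4314, -1.5294, 0.9412, 3.0392).
‖u_3‖ = 3.8143, so e_3 = (0.0514, 0.3753, -0.4010, 0.2467, 0.7968).
r_{14} = e_1·w_4 = -5.2463; r_{24} = e_2·w_4 = 0.0748; r_{34} = e_3·w_4 = -1.2080.
u_4 = w_4 + 5.2463·e_1 − 0.0748·e_2 + 1.2080·e_3 = (-4.3693, 1.2376, 0.9470, 1.8275, -0.3904).
‖u_4‖ = 5.0011, so e_4 = (-0.8737, 0.2475, 0.1894, 0.3654, -0.0781).

Q = [[-0.4629, 0.0374, 0.0514, -0.8737], [-0.6172, -0.2994, 0.3753, 0.2475], [-0.3086, -0.6736, -0.4010, 0.1894], [-0.4629, 0.5614, 0.2467, 0.3654], [0.3086, -0.3742, 0.7968, -0.0781]], R = [[6.4807, -1.8516, -1.3887, -5.2463], [0.0000, 3.8173, 4.3038, 0.0748], [0.0000, 0.0000, 3.8143, -1.2080], [0.0000, 0.0000, 0.0000, 5.0011]]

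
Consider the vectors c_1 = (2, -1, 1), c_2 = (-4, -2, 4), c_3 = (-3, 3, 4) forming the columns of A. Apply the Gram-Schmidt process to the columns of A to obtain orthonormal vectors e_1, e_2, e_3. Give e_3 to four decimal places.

c_1 = (2, -1, 1); ‖c_1‖ = 2.4495, so e_1 = (0.8165, -0.4082, 0.4082).
e_1·c_2 = 0.8165·(-4) + (-0.4082)·(-2) + 0.4082·4 = -0.8165.
u_2 = c_2 + 0.8165·e_1 = (-3.3333, -2.3333, 4.3333).
‖u_2‖ = 5.9442, so e_2 = (-0.5608, -0.3925, 0.7290).
e_1·c_3 = 0.8165·(-3) + (-0.4082)·3 + 0.4082·4 = -2.0412; e_2·c_3 = (-0.5608)·(-3) + (-0.3925)·3 + 0.7290·4 = 3.4207.
u_3 = c_3 + 2.0412·e_1 − 3.4207·e_2 = (0.5849, 3.5094, 2.3396).
‖u_3‖ = 4.2582, so e_3 = (0.1374, 0.8242, 0.5494).

e_3 = (0.1374, 0.8242, 0.5494)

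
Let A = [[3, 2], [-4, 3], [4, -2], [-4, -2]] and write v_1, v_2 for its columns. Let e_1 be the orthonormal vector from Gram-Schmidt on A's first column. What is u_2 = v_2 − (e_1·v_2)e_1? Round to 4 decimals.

u_2 = (2.3158, 2.5789, -1.5789, -2.4211)

v_1 = (3, -4, 4, -4); ‖v_1‖ = 7.5498, so e_1 = (0.3974, -0.5298, 0.5298, -0.5298).
e_1·v_2 = 0.3974·2 + (-0.5298)·3 + 0.5298·(-2) + (-0.5298)·(-2) = -0.7947.
u_2 = v_2 + 0.7947·e_1 = (2.3158, 2.5789, -1.5789, -2.4211).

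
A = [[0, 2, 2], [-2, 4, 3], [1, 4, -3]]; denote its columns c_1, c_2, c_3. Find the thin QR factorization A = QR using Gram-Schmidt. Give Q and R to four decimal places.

Q = [[0.0000, 0.3492, 0.9370], [-0.8944, 0.4191, -0.1562], [0.4472, 0.8381, -0.3123]], R = [[2.2361, -1.7889, -4.0249], [0.0000, 5.7271, -0.5587], [0.0000, 0.0000, 2.3426]]

c_1 = (0, -2, 1); ‖c_1‖ = 2.2361, so e_1 = (0.0000, -0.8944, 0.4472).
e_1·c_2 = 0.0000·2 + (-0.8944)·4 + 0.4472·4 = -1.7889.
u_2 = c_2 + 1.7889·e_1 = (2.0000, 2.4000, 4.8000).
‖u_2‖ = 5.7271, so e_2 = (0.3492, 0.4191, 0.8381).
e_1·c_3 = 0.0000·2 + (-0.8944)·3 + 0.4472·(-3) = -4.0249; e_2·c_3 = 0.3492·2 + 0.4191·3 + 0.8381·(-3) = -0.5587.
u_3 = c_3 + 4.0249·e_1 + 0.5587·e_2 = (2.1951, -0.3659, -0.7317).
‖u_3‖ = 2.3426, so e_3 = (0.9370, -0.1562, -0.3123).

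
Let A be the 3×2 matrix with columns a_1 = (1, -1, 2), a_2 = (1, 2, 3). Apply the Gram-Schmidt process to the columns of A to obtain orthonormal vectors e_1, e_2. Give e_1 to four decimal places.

e_1 = (0.4082, -0.4082, 0.8165)

a_1 = (1, -1, 2); ‖a_1‖ = 2.4495, so e_1 = (0.4082, -0.4082, 0.8165).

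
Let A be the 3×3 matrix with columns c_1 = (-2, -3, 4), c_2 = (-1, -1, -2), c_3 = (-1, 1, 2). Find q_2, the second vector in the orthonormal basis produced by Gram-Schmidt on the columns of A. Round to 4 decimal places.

q_2 = (-0.5060, -0.5493, -0.6650)

q_1 = c_1/‖c_1‖ = (-2, -3, 4)/5.3852 = (-0.3714, -0.5571, 0.7428).
r_{12} = q_1·c_2 = -0.5571.
u_2 = c_2 + 0.5571·q_1 = (-1.2069, -1.3103, -1.5862).
‖u_2‖ = 2.3853, so q_2 = (-0.5060, -0.5493, -0.6650).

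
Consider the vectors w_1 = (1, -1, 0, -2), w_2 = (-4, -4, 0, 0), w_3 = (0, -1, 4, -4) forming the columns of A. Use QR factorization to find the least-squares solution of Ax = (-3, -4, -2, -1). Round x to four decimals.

x = (1.1316, 0.9276, -0.4211)

w_1 = (1, -1, 0, -2); ‖w_1‖ = 2.4495, so q_1 = (0.4082, -0.4082, 0.0000, -0.8165).
q_1·w_2 = 0.4082·(-4) + (-0.4082)·(-4) + 0.0000·0 + (-0.8165)·0 = 0.0000.
u_2 = w_2 + 0.0000·q_1 = (-4.0000, -4.0000, 0.0000, 0.0000).
‖u_2‖ = 5.6569, so q_2 = (-0.7071, -0.7071, 0.0000, 0.0000).
q_1·w_3 = 0.4082·0 + (-0.4082)·(-1) + 0.0000·4 + (-0.8165)·(-4) = 3.6742; q_2·w_3 = (-0.7071)·0 + (-0.7071)·(-1) + 0.0000·4 + 0.0000·(-4) = 0.7071.
u_3 = w_3 − 3.6742·q_1 − 0.7071·q_2 = (-1.0000, 1.0000, 4.0000, -1.0000).
‖u_3‖ = 4.3589, so q_3 = (-0.2294, 0.2294, 0.9177, -0.2294).
Qᵀb = (1.2247, 4.9497, -1.8353).
Back-substitute: x_3 = -1.8353/4.3589 = -0.4211.
x_2 = (4.9497 − 0.7071·(-0.4211))/5.6569 = 0.9276.
x_1 = (1.2247 + 0.0000·0.9276 − 3.6742·(-0.4211))/2.4495 = 1.1316.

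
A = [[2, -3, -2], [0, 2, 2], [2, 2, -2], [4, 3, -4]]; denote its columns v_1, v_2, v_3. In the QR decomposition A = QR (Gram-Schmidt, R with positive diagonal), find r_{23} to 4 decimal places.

v_1 = (2, 0, 2, 4); ‖v_1‖ = 4.8990, so q_1 = (0.4082, 0.0000, 0.4082, 0.8165).
q_1·v_2 = 0.4082·(-3) + 0.0000·2 + 0.4082·2 + 0.8165·3 = 2.0412.
u_2 = v_2 − 2.0412·q_1 = (-3.8333, 2.0000, 1.1667, 1.3333).
‖u_2‖ = 4.6726, so q_2 = (-0.8204, 0.4280, 0.2497, 0.2854).
r_{23} = q_2·v_3 = 0.8561.

r_{23} = 0.8561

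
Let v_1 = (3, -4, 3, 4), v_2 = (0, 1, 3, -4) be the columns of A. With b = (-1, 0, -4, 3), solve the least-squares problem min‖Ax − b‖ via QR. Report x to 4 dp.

v_1 = (3, -4, 3, 4); ‖v_1‖ = 7.0711, so q_1 = (0.4243, -0.5657, 0.4243, 0.5657).
q_1·v_2 = 0.4243·0 + (-0.5657)·1 + 0.4243·3 + 0.5657·(-4) = -1.5556.
u_2 = v_2 + 1.5556·q_1 = (0.6600, 0.1200, 3.6600, -3.1200).
‖u_2‖ = 4.8559, so q_2 = (0.1359, 0.0247, 0.7537, -0.6425).
Qᵀb = (-0.4243, -5.0783).
Back-substitute: x_2 = -5.0783/4.8559 = -1.0458.
x_1 = (-0.4243 + 1.5556·(-1.0458))/7.0711 = -0.2901.

x = (-0.2901, -1.0458)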